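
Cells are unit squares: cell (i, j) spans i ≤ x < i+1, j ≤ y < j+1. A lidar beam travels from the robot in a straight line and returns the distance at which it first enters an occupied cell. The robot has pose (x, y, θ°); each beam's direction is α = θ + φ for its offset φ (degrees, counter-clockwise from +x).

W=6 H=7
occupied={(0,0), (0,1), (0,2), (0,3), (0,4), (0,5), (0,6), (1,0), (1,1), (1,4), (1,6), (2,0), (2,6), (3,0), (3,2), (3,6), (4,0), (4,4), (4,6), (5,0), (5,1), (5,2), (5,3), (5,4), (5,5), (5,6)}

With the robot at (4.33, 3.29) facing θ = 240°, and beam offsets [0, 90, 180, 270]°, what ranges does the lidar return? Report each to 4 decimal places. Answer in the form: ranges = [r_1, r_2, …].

beam 1: φ=0°, α=240°
  dir = (cos 240°, sin 240°) = (-0.5000, -0.8660); from cell (4,3)
  next x-line at t=0.6600, next y-line at t=0.3349; Δt_x=2.0000, Δt_y=1.1547
    y: enter (4,2) at t=0.3349
    x: enter (3,2) at t=0.6600 ← occupied
  → r_1 = 0.6600
beam 2: φ=90°, α=330°
  dir = (cos 330°, sin 330°) = (0.8660, -0.5000); from cell (4,3)
  next x-line at t=0.7736, next y-line at t=0.5800; Δt_x=1.1547, Δt_y=2.0000
    y: enter (4,2) at t=0.5800
    x: enter (5,2) at t=0.7736 ← occupied
  → r_2 = 0.7736
beam 3: φ=180°, α=60°
  dir = (cos 60°, sin 60°) = (0.5000, 0.8660); from cell (4,3)
  next x-line at t=1.3400, next y-line at t=0.8198; Δt_x=2.0000, Δt_y=1.1547
    y: enter (4,4) at t=0.8198 ← occupied
  → r_3 = 0.8198
beam 4: φ=270°, α=150°
  dir = (cos 150°, sin 150°) = (-0.8660, 0.5000); from cell (4,3)
  next x-line at t=0.3811, next y-line at t=1.4200; Δt_x=1.1547, Δt_y=2.0000
    x: enter (3,3) at t=0.3811
    y: enter (3,4) at t=1.4200
    x: enter (2,4) at t=1.5358
    x: enter (1,4) at t=2.6905 ← occupied
  → r_4 = 2.6905

ranges = [0.6600, 0.7736, 0.8198, 2.6905]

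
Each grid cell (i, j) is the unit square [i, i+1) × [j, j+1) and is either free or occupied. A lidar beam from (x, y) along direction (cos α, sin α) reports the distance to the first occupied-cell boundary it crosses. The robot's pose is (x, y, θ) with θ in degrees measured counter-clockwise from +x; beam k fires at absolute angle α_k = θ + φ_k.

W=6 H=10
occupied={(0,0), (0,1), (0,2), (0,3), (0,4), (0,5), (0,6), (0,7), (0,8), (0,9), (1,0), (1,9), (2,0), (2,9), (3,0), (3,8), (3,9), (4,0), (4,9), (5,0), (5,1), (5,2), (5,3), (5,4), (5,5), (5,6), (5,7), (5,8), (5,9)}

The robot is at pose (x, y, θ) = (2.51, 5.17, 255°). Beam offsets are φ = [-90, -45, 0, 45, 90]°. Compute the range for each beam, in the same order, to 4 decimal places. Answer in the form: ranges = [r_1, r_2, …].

beam 1: φ=-90°, α=165°
  direction (-0.9659, 0.2588); cell (2,5); t to first gridline: x 0.5280, y 3.2069 (then +1.0353 / +3.8637)
    (1,5) via x @ 0.5280
    (0,5) via x @ 1.5633  # hit
  → r_1 = 1.5633
beam 2: φ=-45°, α=210°
  direction (-0.8660, -0.5000); cell (2,5); t to first gridline: x 0.5889, y 0.3400 (then +1.1547 / +2.0000)
    (2,4) via y @ 0.3400
    (1,4) via x @ 0.5889
    (0,4) via x @ 1.7436  # hit
  → r_2 = 1.7436
beam 3: φ=0°, α=255°
  direction (-0.2588, -0.9659); cell (2,5); t to first gridline: x 1.9705, y 0.1760 (then +3.8637 / +1.0353)
    (2,4) via y @ 0.1760
    (2,3) via y @ 1.2113
    (1,3) via x @ 1.9705
    (1,2) via y @ 2.2465
    (1,1) via y @ 3.2818
    (1,0) via y @ 4.3171  # hit
  → r_3 = 4.3171
beam 4: φ=45°, α=300°
  direction (0.5000, -0.8660); cell (2,5); t to first gridline: x 0.9800, y 0.1963 (then +2.0000 / +1.1547)
    (2,4) via y @ 0.1963
    (3,4) via x @ 0.9800
    (3,3) via y @ 1.3510
    (3,2) via y @ 2.5057
    (4,2) via x @ 2.9800
    (4,1) via y @ 3.6604
    (4,0) via y @ 4.8151  # hit
  → r_4 = 4.8151
beam 5: φ=90°, α=345°
  direction (0.9659, -0.2588); cell (2,5); t to first gridline: x 0.5073, y 0.6568 (then +1.0353 / +3.8637)
    (3,5) via x @ 0.5073
    (3,4) via y @ 0.6568
    (4,4) via x @ 1.5426
    (5,4) via x @ 2.5778  # hit
  → r_5 = 2.5778

ranges = [1.5633, 1.7436, 4.3171, 4.8151, 2.5778]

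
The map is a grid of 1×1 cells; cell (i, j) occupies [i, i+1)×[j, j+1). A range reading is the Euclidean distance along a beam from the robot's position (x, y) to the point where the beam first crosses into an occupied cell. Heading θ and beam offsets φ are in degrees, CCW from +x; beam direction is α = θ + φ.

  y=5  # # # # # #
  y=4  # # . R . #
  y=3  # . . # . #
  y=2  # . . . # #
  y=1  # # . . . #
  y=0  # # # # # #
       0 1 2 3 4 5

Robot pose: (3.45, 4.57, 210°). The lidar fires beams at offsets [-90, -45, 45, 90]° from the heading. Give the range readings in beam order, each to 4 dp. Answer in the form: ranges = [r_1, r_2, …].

ranges = [0.4965, 1.5012, 0.5901, 0.6582]

beam 1: φ=-90°, α=120°
  dir = (cos 120°, sin 120°) = (-0.5000, 0.8660); from cell (3,4)
  next x-line at t=0.9000, next y-line at t=0.4965; Δt_x=2.0000, Δt_y=1.1547
    y: enter (3,5) at t=0.4965 ← occupied
  → r_1 = 0.4965
beam 2: φ=-45°, α=165°
  dir = (cos 165°, sin 165°) = (-0.9659, 0.2588); from cell (3,4)
  next x-line at t=0.4659, next y-line at t=1.6614; Δt_x=1.0353, Δt_y=3.8637
    x: enter (2,4) at t=0.4659
    x: enter (1,4) at t=1.5012 ← occupied
  → r_2 = 1.5012
beam 3: φ=45°, α=255°
  dir = (cos 255°, sin 255°) = (-0.2588, -0.9659); from cell (3,4)
  next x-line at t=1.7387, next y-line at t=0.5901; Δt_x=3.8637, Δt_y=1.0353
    y: enter (3,3) at t=0.5901 ← occupied
  → r_3 = 0.5901
beam 4: φ=90°, α=300°
  dir = (cos 300°, sin 300°) = (0.5000, -0.8660); from cell (3,4)
  next x-line at t=1.1000, next y-line at t=0.6582; Δt_x=2.0000, Δt_y=1.1547
    y: enter (3,3) at t=0.6582 ← occupied
  → r_4 = 0.6582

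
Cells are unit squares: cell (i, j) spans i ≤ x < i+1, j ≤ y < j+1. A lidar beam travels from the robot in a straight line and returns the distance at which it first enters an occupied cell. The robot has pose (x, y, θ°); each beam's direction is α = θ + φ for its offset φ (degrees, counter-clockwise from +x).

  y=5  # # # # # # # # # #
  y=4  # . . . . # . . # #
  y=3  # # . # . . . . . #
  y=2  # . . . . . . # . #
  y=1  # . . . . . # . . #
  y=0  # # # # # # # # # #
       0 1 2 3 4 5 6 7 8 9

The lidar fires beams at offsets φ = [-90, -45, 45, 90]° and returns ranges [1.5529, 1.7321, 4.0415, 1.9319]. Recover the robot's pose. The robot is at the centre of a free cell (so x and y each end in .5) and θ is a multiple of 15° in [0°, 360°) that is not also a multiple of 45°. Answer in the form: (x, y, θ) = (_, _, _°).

Enumerate (i+0.5, j+0.5, θ) over the 26 free cells and 16 admissible headings. For each, cast all 4 beams and compare to the given ranges.
  (2.5, 4.5, 105°): beam 1 = 1.9319 ≠ 1.5529 ✗
  (3.5, 1.5, 75°): beam 1 = 1.9319 ≠ 1.5529 ✗
  (1.5, 2.5, 195°): beam 1 = 0.5176 ≠ 1.5529 ✗
  …
  (4.5, 2.5, 345°): r_1=1.5529, r_2=1.7321, r_3=4.0415, r_4=1.9319 — all match ✓
Only this pose fits every beam.

(x, y, θ) = (4.5, 2.5, 345°)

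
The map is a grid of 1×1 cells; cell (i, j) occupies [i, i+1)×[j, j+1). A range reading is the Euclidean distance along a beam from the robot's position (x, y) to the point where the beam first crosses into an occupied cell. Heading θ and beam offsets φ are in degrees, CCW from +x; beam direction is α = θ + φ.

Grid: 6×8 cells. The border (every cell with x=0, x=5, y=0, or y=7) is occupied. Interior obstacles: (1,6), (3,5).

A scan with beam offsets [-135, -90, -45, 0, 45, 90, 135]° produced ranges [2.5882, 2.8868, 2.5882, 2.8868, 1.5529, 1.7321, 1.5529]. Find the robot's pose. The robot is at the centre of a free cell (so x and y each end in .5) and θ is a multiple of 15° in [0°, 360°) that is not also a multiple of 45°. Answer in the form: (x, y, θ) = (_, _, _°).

(x, y, θ) = (3.5, 3.5, 300°)

The pose lattice has 22·16 = 352 candidates. Test each by forward raycasting.
  (1.5, 1.5, 210°): beam 1 = 5.6940 ≠ 2.5882 ✗
  (4.5, 4.5, 150°): beam 1 = 0.5176 ≠ 2.5882 ✗
  (2.5, 4.5, 60°): beam 1 = 3.6235 ≠ 2.5882 ✗
  (1.5, 5.5, 105°): beam 1 = 4.0415 ≠ 2.5882 ✗
  (2.5, 6.5, 240°): beam 1 = 0.5176 ≠ 2.5882 ✗
  …
  (3.5, 3.5, 300°): r_1=2.5882, r_2=2.8868, r_3=2.5882, r_4=2.8868, r_5=1.5529, r_6=1.7321, r_7=1.5529 — all match ✓
Only this pose fits every beam.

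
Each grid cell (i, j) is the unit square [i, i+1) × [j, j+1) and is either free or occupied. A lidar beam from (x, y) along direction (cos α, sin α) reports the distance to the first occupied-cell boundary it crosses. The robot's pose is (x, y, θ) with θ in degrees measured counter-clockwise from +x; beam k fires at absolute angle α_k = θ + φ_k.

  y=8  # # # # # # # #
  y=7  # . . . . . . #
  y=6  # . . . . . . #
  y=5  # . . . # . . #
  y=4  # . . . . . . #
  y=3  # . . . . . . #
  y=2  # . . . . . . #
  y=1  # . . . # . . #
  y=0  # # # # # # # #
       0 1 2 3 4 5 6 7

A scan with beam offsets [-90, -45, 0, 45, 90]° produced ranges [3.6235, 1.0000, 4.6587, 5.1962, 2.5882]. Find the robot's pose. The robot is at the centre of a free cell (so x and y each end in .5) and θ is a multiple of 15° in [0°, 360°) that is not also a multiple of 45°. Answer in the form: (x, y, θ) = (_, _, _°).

Candidates: 40 free-cell centres × 16 headings = 640 poses. Raycast each; keep the one whose scan matches to 4 dp.
  (6.5, 5.5, 285°): beam 1 = 1.5529 ≠ 3.6235 ✗
  (2.5, 2.5, 210°): beam 1 = 3.0000 ≠ 3.6235 ✗
  (4.5, 4.5, 240°): beam 1 = 4.0415 ≠ 3.6235 ✗
  (6.5, 2.5, 75°): beam 1 = 0.5176 ≠ 3.6235 ✗
  …
  (5.5, 4.5, 165°): r_1=3.6235, r_2=1.0000, r_3=4.6587, r_4=5.1962, r_5=2.5882 — all match ✓
Only this pose fits every beam.

(x, y, θ) = (5.5, 4.5, 165°)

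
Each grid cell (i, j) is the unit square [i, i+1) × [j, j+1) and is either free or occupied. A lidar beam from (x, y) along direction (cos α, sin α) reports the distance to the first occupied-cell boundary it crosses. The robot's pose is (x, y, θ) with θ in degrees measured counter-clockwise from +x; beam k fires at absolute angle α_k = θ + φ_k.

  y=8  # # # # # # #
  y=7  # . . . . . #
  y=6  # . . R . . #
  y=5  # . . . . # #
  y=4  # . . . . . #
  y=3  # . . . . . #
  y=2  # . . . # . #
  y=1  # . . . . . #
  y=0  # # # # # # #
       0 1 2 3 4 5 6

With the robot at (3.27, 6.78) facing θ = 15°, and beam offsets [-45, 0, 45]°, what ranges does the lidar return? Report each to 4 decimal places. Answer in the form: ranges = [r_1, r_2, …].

beam 1: φ=-45°, α=330°
  d=(0.8660,-0.5000)  start (3,6)  tX=0.8429 tY=1.5600  stride 1/|dx|=1.1547 1/|dy|=2.0000
    cross x-line → (4,6), t=0.8429
    cross y-line → (4,5), t=1.5600
    cross x-line → (5,5), t=1.9976 (wall)
  → r_1 = 1.9976
beam 2: φ=0°, α=15°
  d=(0.9659,0.2588)  start (3,6)  tX=0.7558 tY=0.8500  stride 1/|dx|=1.0353 1/|dy|=3.8637
    cross x-line → (4,6), t=0.7558
    cross y-line → (4,7), t=0.8500
    cross x-line → (5,7), t=1.7910
    cross x-line → (6,7), t=2.8263 (wall)
  → r_2 = 2.8263
beam 3: φ=45°, α=60°
  d=(0.5000,0.8660)  start (3,6)  tX=1.4600 tY=0.2540  stride 1/|dx|=2.0000 1/|dy|=1.1547
    cross y-line → (3,7), t=0.2540
    cross y-line → (3,8), t=1.4087 (wall)
  → r_3 = 1.4087

ranges = [1.9976, 2.8263, 1.4087]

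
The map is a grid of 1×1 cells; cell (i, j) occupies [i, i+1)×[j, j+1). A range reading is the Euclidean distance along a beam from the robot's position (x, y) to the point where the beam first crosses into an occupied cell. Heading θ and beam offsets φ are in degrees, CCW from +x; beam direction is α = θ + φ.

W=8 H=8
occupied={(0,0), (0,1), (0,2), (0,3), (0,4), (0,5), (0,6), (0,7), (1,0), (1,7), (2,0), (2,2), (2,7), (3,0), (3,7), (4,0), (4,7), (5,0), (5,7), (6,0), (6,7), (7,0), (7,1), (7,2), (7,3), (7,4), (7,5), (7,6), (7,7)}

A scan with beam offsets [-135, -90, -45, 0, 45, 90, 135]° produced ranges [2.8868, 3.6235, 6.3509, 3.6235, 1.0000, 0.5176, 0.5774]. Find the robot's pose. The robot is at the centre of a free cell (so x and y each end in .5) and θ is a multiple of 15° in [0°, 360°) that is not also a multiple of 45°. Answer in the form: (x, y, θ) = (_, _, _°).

(x, y, θ) = (3.5, 6.5, 345°)

Enumerate (i+0.5, j+0.5, θ) over the 35 free cells and 16 admissible headings. For each, cast all 7 beams and compare to the given ranges.
  (2.5, 3.5, 300°): beam 1 = 1.5529 ≠ 2.8868 ✗
  (3.5, 4.5, 30°): beam 1 = 1.9319 ≠ 2.8868 ✗
  (1.5, 5.5, 30°): beam 1 = 1.9319 ≠ 2.8868 ✗
  (3.5, 4.5, 240°): beam 1 = 2.5882 ≠ 2.8868 ✗
  …
  (3.5, 6.5, 345°): r_1=2.8868, r_2=3.6235, r_3=6.3509, r_4=3.6235, r_5=1.0000, r_6=0.5176, r_7=0.5774 — all match ✓
No second candidate reproduces the full scan.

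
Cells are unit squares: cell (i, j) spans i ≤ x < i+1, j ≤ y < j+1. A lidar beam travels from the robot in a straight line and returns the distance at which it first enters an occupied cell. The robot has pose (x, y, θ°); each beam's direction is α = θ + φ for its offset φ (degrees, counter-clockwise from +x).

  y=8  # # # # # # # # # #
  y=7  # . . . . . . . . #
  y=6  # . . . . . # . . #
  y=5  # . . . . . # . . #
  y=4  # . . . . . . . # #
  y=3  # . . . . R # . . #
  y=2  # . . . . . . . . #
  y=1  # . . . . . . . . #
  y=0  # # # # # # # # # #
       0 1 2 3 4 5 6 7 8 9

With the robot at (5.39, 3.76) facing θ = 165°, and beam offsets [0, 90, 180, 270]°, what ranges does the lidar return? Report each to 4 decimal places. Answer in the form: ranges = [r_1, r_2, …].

beam 1: φ=0°, α=165°
  cosα=-0.9659 sinα=0.2588 | (5,3) | tMaxX 0.4038 tMaxY 0.9273 | tΔX 1.0353 tΔY 3.8637
    t=0.4038 [x] (4,3)
    t=0.9273 [y] (4,4)
    t=1.4390 [x] (3,4)
    t=2.4743 [x] (2,4)
    t=3.5096 [x] (1,4)
    t=4.5449 [x] (0,4) — stop
  → r_1 = 4.5449
beam 2: φ=90°, α=255°
  cosα=-0.2588 sinα=-0.9659 | (5,3) | tMaxX 1.5068 tMaxY 0.7868 | tΔX 3.8637 tΔY 1.0353
    t=0.7868 [y] (5,2)
    t=1.5068 [x] (4,2)
    t=1.8221 [y] (4,1)
    t=2.8574 [y] (4,0) — stop
  → r_2 = 2.8574
beam 3: φ=180°, α=345°
  cosα=0.9659 sinα=-0.2588 | (5,3) | tMaxX 0.6315 tMaxY 2.9364 | tΔX 1.0353 tΔY 3.8637
    t=0.6315 [x] (6,3) — stop
  → r_3 = 0.6315
beam 4: φ=270°, α=75°
  cosα=0.2588 sinα=0.9659 | (5,3) | tMaxX 2.3569 tMaxY 0.2485 | tΔX 3.8637 tΔY 1.0353
    t=0.2485 [y] (5,4)
    t=1.2837 [y] (5,5)
    t=2.3190 [y] (5,6)
    t=2.3569 [x] (6,6) — stop
  → r_4 = 2.3569

ranges = [4.5449, 2.8574, 0.6315, 2.3569]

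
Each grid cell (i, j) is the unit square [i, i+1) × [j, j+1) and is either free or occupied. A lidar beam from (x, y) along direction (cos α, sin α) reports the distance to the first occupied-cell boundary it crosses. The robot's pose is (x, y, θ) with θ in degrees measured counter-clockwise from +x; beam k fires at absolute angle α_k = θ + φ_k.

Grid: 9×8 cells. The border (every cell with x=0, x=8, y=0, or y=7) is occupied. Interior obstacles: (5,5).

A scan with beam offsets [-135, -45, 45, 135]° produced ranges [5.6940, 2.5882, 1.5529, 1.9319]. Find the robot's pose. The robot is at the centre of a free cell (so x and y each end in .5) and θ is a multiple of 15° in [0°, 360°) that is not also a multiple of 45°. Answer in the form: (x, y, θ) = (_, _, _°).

Candidates: 41 free-cell centres × 16 headings = 656 poses. Raycast each; keep the one whose scan matches to 4 dp.
  (7.5, 4.5, 255°): beam 1 = 2.8868 ≠ 5.6940 ✗
  (6.5, 2.5, 75°): beam 1 = 1.7321 ≠ 5.6940 ✗
  (2.5, 5.5, 285°): beam 1 = 1.7321 ≠ 5.6940 ✗
  (6.5, 3.5, 210°): beam 1 = 3.6235 ≠ 5.6940 ✗
  …
  (6.5, 3.5, 330°): r_1=5.6940, r_2=2.5882, r_3=1.5529, r_4=1.9319 — all match ✓
No second candidate reproduces the full scan.

(x, y, θ) = (6.5, 3.5, 330°)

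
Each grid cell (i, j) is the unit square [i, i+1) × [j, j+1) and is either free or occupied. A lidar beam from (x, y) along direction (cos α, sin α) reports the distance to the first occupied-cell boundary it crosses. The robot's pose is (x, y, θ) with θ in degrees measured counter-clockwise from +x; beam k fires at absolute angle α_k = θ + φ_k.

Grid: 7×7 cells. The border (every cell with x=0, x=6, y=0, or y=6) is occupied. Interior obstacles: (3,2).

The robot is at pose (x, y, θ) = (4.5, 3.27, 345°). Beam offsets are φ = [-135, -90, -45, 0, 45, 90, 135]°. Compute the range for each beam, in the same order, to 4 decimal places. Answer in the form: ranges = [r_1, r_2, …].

ranges = [0.5774, 2.3501, 2.6212, 1.5529, 1.7321, 2.8263, 3.1523]

beam 1: φ=-135°, α=210°
  cosα=-0.8660 sinα=-0.5000 | (4,3) | tMaxX 0.5774 tMaxY 0.5400 | tΔX 1.1547 tΔY 2.0000
    t=0.5400 [y] (4,2)
    t=0.5774 [x] (3,2) — stop
  → r_1 = 0.5774
beam 2: φ=-90°, α=255°
  cosα=-0.2588 sinα=-0.9659 | (4,3) | tMaxX 1.9319 tMaxY 0.2795 | tΔX 3.8637 tΔY 1.0353
    t=0.2795 [y] (4,2)
    t=1.3148 [y] (4,1)
    t=1.9319 [x] (3,1)
    t=2.3501 [y] (3,0) — stop
  → r_2 = 2.3501
beam 3: φ=-45°, α=300°
  cosα=0.5000 sinα=-0.8660 | (4,3) | tMaxX 1.0000 tMaxY 0.3118 | tΔX 2.0000 tΔY 1.1547
    t=0.3118 [y] (4,2)
    t=1.0000 [x] (5,2)
    t=1.4665 [y] (5,1)
    t=2.6212 [y] (5,0) — stop
  → r_3 = 2.6212
beam 4: φ=0°, α=345°
  cosα=0.9659 sinα=-0.2588 | (4,3) | tMaxX 0.5176 tMaxY 1.0432 | tΔX 1.0353 tΔY 3.8637
    t=0.5176 [x] (5,3)
    t=1.0432 [y] (5,2)
    t=1.5529 [x] (6,2) — stop
  → r_4 = 1.5529
beam 5: φ=45°, α=30°
  cosα=0.8660 sinα=0.5000 | (4,3) | tMaxX 0.5774 tMaxY 1.4600 | tΔX 1.1547 tΔY 2.0000
    t=0.5774 [x] (5,3)
    t=1.4600 [y] (5,4)
    t=1.7321 [x] (6,4) — stop
  → r_5 = 1.7321
beam 6: φ=90°, α=75°
  cosα=0.2588 sinα=0.9659 | (4,3) | tMaxX 1.9319 tMaxY 0.7558 | tΔX 3.8637 tΔY 1.0353
    t=0.7558 [y] (4,4)
    t=1.7910 [y] (4,5)
    t=1.9319 [x] (5,5)
    t=2.8263 [y] (5,6) — stop
  → r_6 = 2.8263
beam 7: φ=135°, α=120°
  cosα=-0.5000 sinα=0.8660 | (4,3) | tMaxX 1.0000 tMaxY 0.8429 | tΔX 2.0000 tΔY 1.1547
    t=0.8429 [y] (4,4)
    t=1.0000 [x] (3,4)
    t=1.9976 [y] (3,5)
    t=3.0000 [x] (2,5)
    t=3.1523 [y] (2,6) — stop
  → r_7 = 3.1523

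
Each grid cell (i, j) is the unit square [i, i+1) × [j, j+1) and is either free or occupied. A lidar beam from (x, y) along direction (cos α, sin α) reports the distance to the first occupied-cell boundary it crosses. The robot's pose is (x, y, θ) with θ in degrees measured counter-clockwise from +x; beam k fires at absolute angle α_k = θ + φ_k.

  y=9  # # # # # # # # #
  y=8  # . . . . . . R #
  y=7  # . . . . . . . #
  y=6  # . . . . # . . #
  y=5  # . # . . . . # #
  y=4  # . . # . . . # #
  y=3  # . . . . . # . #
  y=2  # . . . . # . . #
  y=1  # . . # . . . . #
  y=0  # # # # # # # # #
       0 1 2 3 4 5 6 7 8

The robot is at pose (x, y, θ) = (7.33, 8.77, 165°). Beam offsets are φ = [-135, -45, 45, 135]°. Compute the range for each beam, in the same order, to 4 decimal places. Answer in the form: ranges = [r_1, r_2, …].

ranges = [0.4600, 0.2656, 5.5400, 1.3400]

beam 1: φ=-135°, α=30°
  cosα=0.8660 sinα=0.5000 | (7,8) | tMaxX 0.7736 tMaxY 0.4600 | tΔX 1.1547 tΔY 2.0000
    t=0.4600 [y] (7,9) — stop
  → r_1 = 0.4600
beam 2: φ=-45°, α=120°
  cosα=-0.5000 sinα=0.8660 | (7,8) | tMaxX 0.6600 tMaxY 0.2656 | tΔX 2.0000 tΔY 1.1547
    t=0.2656 [y] (7,9) — stop
  → r_2 = 0.2656
beam 3: φ=45°, α=210°
  cosα=-0.8660 sinα=-0.5000 | (7,8) | tMaxX 0.3811 tMaxY 1.5400 | tΔX 1.1547 tΔY 2.0000
    t=0.3811 [x] (6,8)
    t=1.5358 [x] (5,8)
    t=1.5400 [y] (5,7)
    t=2.6905 [x] (4,7)
    t=3.5400 [y] (4,6)
    t=3.8452 [x] (3,6)
    t=4.9999 [x] (2,6)
    t=5.5400 [y] (2,5) — stop
  → r_3 = 5.5400
beam 4: φ=135°, α=300°
  cosα=0.5000 sinα=-0.8660 | (7,8) | tMaxX 1.3400 tMaxY 0.8891 | tΔX 2.0000 tΔY 1.1547
    t=0.8891 [y] (7,7)
    t=1.3400 [x] (8,7) — stop
  → r_4 = 1.3400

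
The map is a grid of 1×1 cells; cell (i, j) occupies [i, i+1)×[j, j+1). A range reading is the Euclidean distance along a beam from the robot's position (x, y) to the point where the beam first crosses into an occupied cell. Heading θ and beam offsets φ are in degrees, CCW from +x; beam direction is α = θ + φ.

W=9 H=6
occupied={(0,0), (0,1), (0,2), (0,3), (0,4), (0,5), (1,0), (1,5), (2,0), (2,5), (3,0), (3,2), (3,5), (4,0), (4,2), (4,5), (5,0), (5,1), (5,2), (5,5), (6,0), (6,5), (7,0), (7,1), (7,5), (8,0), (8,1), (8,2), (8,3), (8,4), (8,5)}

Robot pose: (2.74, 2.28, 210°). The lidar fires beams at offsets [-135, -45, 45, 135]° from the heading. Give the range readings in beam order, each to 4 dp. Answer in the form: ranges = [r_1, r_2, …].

ranges = [2.8160, 1.8014, 1.3252, 0.2692]

beam 1: φ=-135°, α=75°
  direction (0.2588, 0.9659); cell (2,2); t to first gridline: x 1.0046, y 0.7454 (then +3.8637 / +1.0353)
    (2,3) via y @ 0.7454
    (3,3) via x @ 1.0046
    (3,4) via y @ 1.7807
    (3,5) via y @ 2.8160  # hit
  → r_1 = 2.8160
beam 2: φ=-45°, α=165°
  direction (-0.9659, 0.2588); cell (2,2); t to first gridline: x 0.7661, y 2.7819 (then +1.0353 / +3.8637)
    (1,2) via x @ 0.7661
    (0,2) via x @ 1.8014  # hit
  → r_2 = 1.8014
beam 3: φ=45°, α=255°
  direction (-0.2588, -0.9659); cell (2,2); t to first gridline: x 2.8591, y 0.2899 (then +3.8637 / +1.0353)
    (2,1) via y @ 0.2899
    (2,0) via y @ 1.3252  # hit
  → r_3 = 1.3252
beam 4: φ=135°, α=345°
  direction (0.9659, -0.2588); cell (2,2); t to first gridline: x 0.2692, y 1.0818 (then +1.0353 / +3.8637)
    (3,2) via x @ 0.2692  # hit
  → r_4 = 0.2692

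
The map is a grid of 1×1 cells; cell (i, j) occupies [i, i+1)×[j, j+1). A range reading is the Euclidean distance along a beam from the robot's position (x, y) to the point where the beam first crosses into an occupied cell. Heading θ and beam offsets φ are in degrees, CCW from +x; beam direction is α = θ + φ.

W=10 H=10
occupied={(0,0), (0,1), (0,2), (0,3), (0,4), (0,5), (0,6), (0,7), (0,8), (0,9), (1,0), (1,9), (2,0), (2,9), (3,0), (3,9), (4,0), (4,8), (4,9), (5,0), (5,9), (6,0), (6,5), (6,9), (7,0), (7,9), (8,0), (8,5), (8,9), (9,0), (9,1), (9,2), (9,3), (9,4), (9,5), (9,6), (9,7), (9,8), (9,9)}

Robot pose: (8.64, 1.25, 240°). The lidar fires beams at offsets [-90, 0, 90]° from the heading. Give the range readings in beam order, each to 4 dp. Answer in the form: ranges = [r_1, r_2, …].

ranges = [8.8219, 0.2887, 0.4157]

beam 1: φ=-90°, α=150°
  d=(-0.8660,0.5000)  start (8,1)  tX=0.7390 tY=1.5000  stride 1/|dx|=1.1547 1/|dy|=2.0000
    cross x-line → (7,1), t=0.7390
    cross y-line → (7,2), t=1.5000
    cross x-line → (6,2), t=1.8937
    cross x-line → (5,2), t=3.0484
    cross y-line → (5,3), t=3.5000
    cross x-line → (4,3), t=4.2031
    cross x-line → (3,3), t=5.3578
    cross y-line → (3,4), t=5.5000
    cross x-line → (2,4), t=6.5125
    cross y-line → (2,5), t=7.5000
    cross x-line → (1,5), t=7.6672
    cross x-line → (0,5), t=8.8219 (wall)
  → r_1 = 8.8219
beam 2: φ=0°, α=240°
  d=(-0.5000,-0.8660)  start (8,1)  tX=1.2800 tY=0.2887  stride 1/|dx|=2.0000 1/|dy|=1.1547
    cross y-line → (8,0), t=0.2887 (wall)
  → r_2 = 0.2887
beam 3: φ=90°, α=330°
  d=(0.8660,-0.5000)  start (8,1)  tX=0.4157 tY=0.5000  stride 1/|dx|=1.1547 1/|dy|=2.0000
    cross x-line → (9,1), t=0.4157 (wall)
  → r_3 = 0.4157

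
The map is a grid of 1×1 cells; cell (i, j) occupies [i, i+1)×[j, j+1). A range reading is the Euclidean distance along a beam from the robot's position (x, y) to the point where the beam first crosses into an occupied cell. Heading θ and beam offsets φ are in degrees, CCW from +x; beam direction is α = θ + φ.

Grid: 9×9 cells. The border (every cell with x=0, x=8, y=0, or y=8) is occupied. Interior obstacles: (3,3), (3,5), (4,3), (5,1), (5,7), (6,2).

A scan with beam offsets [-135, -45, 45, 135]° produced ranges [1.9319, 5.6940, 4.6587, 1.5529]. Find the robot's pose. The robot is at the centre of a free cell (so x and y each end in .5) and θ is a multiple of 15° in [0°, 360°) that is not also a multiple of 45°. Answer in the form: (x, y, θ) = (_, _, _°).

Candidates: 43 free-cell centres × 16 headings = 688 poses. Raycast each; keep the one whose scan matches to 4 dp.
  (6.5, 3.5, 285°): beam 1 = 3.0000 ≠ 1.9319 ✗
  (5.5, 2.5, 300°): beam 2 = 0.5176 ≠ 5.6940 ✗
  (5.5, 6.5, 210°): beam 1 = 0.5176 ≠ 1.9319 ✗
  (4.5, 4.5, 15°): beam 1 = 0.5774 ≠ 1.9319 ✗
  …
  (6.5, 5.5, 240°): r_1=1.9319, r_2=5.6940, r_3=4.6587, r_4=1.5529 — all match ✓
No second candidate reproduces the full scan.

(x, y, θ) = (6.5, 5.5, 240°)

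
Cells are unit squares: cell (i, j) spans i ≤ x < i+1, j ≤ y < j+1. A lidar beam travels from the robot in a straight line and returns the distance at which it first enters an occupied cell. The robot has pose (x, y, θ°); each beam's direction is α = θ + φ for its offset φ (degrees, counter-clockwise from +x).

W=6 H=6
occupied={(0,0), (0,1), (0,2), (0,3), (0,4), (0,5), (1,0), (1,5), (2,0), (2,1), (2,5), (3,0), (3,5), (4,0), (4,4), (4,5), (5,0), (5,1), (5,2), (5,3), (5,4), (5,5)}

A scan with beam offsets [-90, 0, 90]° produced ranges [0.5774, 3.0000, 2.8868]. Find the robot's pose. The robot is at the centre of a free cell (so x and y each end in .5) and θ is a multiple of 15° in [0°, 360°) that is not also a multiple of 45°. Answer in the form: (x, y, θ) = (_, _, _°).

Candidates: 14 free-cell centres × 16 headings = 224 poses. Raycast each; keep the one whose scan matches to 4 dp.
  (3.5, 4.5, 165°): beam 1 = 0.5176 ≠ 0.5774 ✗
  (4.5, 1.5, 120°): beam 2 = 4.0415 ≠ 3.0000 ✗
  (1.5, 1.5, 240°): beam 2 = 0.5774 ≠ 3.0000 ✗
  …
  (4.5, 3.5, 150°): r_1=0.5774, r_2=3.0000, r_3=2.8868 — all match ✓
No second candidate reproduces the full scan.

(x, y, θ) = (4.5, 3.5, 150°)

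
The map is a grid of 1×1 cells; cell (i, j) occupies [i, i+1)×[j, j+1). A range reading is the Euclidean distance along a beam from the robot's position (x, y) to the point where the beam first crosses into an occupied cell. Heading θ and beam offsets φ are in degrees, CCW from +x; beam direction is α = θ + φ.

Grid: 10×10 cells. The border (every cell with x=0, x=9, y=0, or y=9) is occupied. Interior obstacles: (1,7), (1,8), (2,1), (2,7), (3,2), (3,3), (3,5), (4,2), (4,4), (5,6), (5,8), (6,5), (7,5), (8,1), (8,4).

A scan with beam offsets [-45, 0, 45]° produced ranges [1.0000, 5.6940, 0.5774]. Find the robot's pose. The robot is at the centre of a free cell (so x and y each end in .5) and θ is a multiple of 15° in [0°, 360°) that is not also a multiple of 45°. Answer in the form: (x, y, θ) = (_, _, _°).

(x, y, θ) = (3.5, 1.5, 15°)

Enumerate (i+0.5, j+0.5, θ) over the 49 free cells and 16 admissible headings. For each, cast all 3 beams and compare to the given ranges.
  (1.5, 1.5, 15°): beam 1 = 0.5774 ≠ 1.0000 ✗
  (8.5, 3.5, 240°): beam 1 = 3.6235 ≠ 1.0000 ✗
  (8.5, 6.5, 60°): beam 1 = 0.5176 ≠ 1.0000 ✗
  (2.5, 8.5, 105°): beam 1 = 0.5774 ≠ 1.0000 ✗
  …
  (3.5, 1.5, 15°): r_1=1.0000, r_2=5.6940, r_3=0.5774 — all match ✓
No second candidate reproduces the full scan.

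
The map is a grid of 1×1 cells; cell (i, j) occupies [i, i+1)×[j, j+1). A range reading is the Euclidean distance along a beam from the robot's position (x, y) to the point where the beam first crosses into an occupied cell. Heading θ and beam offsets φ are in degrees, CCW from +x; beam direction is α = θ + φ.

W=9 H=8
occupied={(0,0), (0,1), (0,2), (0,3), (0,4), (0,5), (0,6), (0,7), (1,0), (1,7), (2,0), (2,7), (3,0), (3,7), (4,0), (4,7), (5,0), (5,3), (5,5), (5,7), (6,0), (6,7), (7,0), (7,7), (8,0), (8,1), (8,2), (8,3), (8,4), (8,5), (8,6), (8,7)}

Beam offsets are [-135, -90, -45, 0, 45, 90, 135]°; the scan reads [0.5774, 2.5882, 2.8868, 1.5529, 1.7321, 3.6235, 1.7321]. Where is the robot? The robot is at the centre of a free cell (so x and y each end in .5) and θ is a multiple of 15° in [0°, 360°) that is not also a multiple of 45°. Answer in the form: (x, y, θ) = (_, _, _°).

(x, y, θ) = (6.5, 3.5, 345°)

The pose lattice has 40·16 = 640 candidates. Test each by forward raycasting.
  (4.5, 5.5, 285°): beam 1 = 3.0000 ≠ 0.5774 ✗
  (7.5, 1.5, 165°): beam 2 = 1.9319 ≠ 2.5882 ✗
  (5.5, 2.5, 195°): beam 2 = 0.5176 ≠ 2.5882 ✗
  (6.5, 5.5, 300°): beam 1 = 0.5176 ≠ 0.5774 ✗
  (6.5, 1.5, 15°): beam 2 = 0.5176 ≠ 2.5882 ✗
  …
  (6.5, 3.5, 345°): r_1=0.5774, r_2=2.5882, r_3=2.8868, r_4=1.5529, r_5=1.7321, r_6=3.6235, r_7=1.7321 — all match ✓
Only this pose fits every beam.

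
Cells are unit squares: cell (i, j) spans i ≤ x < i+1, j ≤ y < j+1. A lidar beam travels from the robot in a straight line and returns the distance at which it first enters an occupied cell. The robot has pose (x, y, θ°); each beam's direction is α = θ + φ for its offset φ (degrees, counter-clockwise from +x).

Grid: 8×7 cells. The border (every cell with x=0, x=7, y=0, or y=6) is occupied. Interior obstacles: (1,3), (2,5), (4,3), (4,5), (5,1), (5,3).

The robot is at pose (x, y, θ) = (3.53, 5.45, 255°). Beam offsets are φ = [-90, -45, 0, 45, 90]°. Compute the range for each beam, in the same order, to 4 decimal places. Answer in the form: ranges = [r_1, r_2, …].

ranges = [0.5487, 0.6120, 4.6070, 1.6743, 0.4866]

beam 1: φ=-90°, α=165°
  direction (-0.9659, 0.2588); cell (3,5); t to first gridline: x 0.5487, y 2.1250 (then +1.0353 / +3.8637)
    (2,5) via x @ 0.5487  # hit
  → r_1 = 0.5487
beam 2: φ=-45°, α=210°
  direction (-0.8660, -0.5000); cell (3,5); t to first gridline: x 0.6120, y 0.9000 (then +1.1547 / +2.0000)
    (2,5) via x @ 0.6120  # hit
  → r_2 = 0.6120
beam 3: φ=0°, α=255°
  direction (-0.2588, -0.9659); cell (3,5); t to first gridline: x 2.0478, y 0.4659 (then +3.8637 / +1.0353)
    (3,4) via y @ 0.4659
    (3,3) via y @ 1.5012
    (2,3) via x @ 2.0478
    (2,2) via y @ 2.5364
    (2,1) via y @ 3.5717
    (2,0) via y @ 4.6070  # hit
  → r_3 = 4.6070
beam 4: φ=45°, α=300°
  direction (0.5000, -0.8660); cell (3,5); t to first gridline: x 0.9400, y 0.5196 (then +2.0000 / +1.1547)
    (3,4) via y @ 0.5196
    (4,4) via x @ 0.9400
    (4,3) via y @ 1.6743  # hit
  → r_4 = 1.6743
beam 5: φ=90°, α=345°
  direction (0.9659, -0.2588); cell (3,5); t to first gridline: x 0.4866, y 1.7387 (then +1.0353 / +3.8637)
    (4,5) via x @ 0.4866  # hit
  → r_5 = 0.4866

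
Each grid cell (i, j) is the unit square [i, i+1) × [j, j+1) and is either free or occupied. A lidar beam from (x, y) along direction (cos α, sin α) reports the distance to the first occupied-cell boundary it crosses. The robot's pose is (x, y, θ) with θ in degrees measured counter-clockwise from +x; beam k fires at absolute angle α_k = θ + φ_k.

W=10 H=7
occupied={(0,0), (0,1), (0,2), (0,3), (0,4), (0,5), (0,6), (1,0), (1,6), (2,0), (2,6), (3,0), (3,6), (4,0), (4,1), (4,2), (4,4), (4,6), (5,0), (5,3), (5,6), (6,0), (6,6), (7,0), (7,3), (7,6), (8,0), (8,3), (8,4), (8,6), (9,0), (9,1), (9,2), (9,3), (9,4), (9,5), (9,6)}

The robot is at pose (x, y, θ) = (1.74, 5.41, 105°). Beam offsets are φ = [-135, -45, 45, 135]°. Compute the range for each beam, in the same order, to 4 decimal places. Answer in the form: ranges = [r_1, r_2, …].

ranges = [2.6096, 0.6813, 0.8545, 1.4800]

beam 1: φ=-135°, α=330°
  d=(0.8660,-0.5000)  start (1,5)  tX=0.3002 tY=0.8200  stride 1/|dx|=1.1547 1/|dy|=2.0000
    cross x-line → (2,5), t=0.3002
    cross y-line → (2,4), t=0.8200
    cross x-line → (3,4), t=1.4549
    cross x-line → (4,4), t=2.6096 (wall)
  → r_1 = 2.6096
beam 2: φ=-45°, α=60°
  d=(0.5000,0.8660)  start (1,5)  tX=0.5200 tY=0.6813  stride 1/|dx|=2.0000 1/|dy|=1.1547
    cross x-line → (2,5), t=0.5200
    cross y-line → (2,6), t=0.6813 (wall)
  → r_2 = 0.6813
beam 3: φ=45°, α=150°
  d=(-0.8660,0.5000)  start (1,5)  tX=0.8545 tY=1.1800  stride 1/|dx|=1.1547 1/|dy|=2.0000
    cross x-line → (0,5), t=0.8545 (wall)
  → r_3 = 0.8545
beam 4: φ=135°, α=240°
  d=(-0.5000,-0.8660)  start (1,5)  tX=1.4800 tY=0.4734  stride 1/|dx|=2.0000 1/|dy|=1.1547
    cross y-line → (1,4), t=0.4734
    cross x-line → (0,4), t=1.4800 (wall)
  → r_4 = 1.4800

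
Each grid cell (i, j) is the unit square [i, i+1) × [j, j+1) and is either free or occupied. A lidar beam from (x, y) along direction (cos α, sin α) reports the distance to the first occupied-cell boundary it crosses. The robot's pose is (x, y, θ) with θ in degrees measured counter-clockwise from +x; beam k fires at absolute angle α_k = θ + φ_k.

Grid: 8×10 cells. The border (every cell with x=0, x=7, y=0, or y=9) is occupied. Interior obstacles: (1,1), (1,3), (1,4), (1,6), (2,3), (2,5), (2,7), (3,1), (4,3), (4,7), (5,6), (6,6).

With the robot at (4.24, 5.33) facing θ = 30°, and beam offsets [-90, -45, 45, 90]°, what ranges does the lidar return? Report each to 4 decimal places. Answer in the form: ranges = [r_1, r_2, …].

beam 1: φ=-90°, α=300°
  direction (0.5000, -0.8660); cell (4,5); t to first gridline: x 1.5200, y 0.3811 (then +2.0000 / +1.1547)
    (4,4) via y @ 0.3811
    (5,4) via x @ 1.5200
    (5,3) via y @ 1.5358
    (5,2) via y @ 2.6905
    (6,2) via x @ 3.5200
    (6,1) via y @ 3.8452
    (6,0) via y @ 4.9999  # hit
  → r_1 = 4.9999
beam 2: φ=-45°, α=345°
  direction (0.9659, -0.2588); cell (4,5); t to first gridline: x 0.7868, y 1.2750 (then +1.0353 / +3.8637)
    (5,5) via x @ 0.7868
    (5,4) via y @ 1.2750
    (6,4) via x @ 1.8221
    (7,4) via x @ 2.8574  # hit
  → r_2 = 2.8574
beam 3: φ=45°, α=75°
  direction (0.2588, 0.9659); cell (4,5); t to first gridline: x 2.9364, y 0.6936 (then +3.8637 / +1.0353)
    (4,6) via y @ 0.6936
    (4,7) via y @ 1.7289  # hit
  → r_3 = 1.7289
beam 4: φ=90°, α=120°
  direction (-0.5000, 0.8660); cell (4,5); t to first gridline: x 0.4800, y 0.7736 (then +2.0000 / +1.1547)
    (3,5) via x @ 0.4800
    (3,6) via y @ 0.7736
    (3,7) via y @ 1.9283
    (2,7) via x @ 2.4800  # hit
  → r_4 = 2.4800

ranges = [4.9999, 2.8574, 1.7289, 2.4800]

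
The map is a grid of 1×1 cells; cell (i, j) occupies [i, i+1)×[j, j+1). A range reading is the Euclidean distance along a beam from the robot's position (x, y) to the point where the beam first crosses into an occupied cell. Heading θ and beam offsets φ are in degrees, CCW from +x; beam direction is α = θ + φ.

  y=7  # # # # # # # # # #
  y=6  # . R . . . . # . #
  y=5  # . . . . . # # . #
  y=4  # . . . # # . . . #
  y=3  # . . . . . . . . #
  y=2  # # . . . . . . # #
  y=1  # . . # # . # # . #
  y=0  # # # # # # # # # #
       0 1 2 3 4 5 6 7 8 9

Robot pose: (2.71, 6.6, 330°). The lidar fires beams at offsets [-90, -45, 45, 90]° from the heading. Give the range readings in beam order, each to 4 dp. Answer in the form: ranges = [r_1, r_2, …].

beam 1: φ=-90°, α=240°
  cosα=-0.5000 sinα=-0.8660 | (2,6) | tMaxX 1.4200 tMaxY 0.6928 | tΔX 2.0000 tΔY 1.1547
    t=0.6928 [y] (2,5)
    t=1.4200 [x] (1,5)
    t=1.8475 [y] (1,4)
    t=3.0022 [y] (1,3)
    t=3.4200 [x] (0,3) — stop
  → r_1 = 3.4200
beam 2: φ=-45°, α=285°
  cosα=0.2588 sinα=-0.9659 | (2,6) | tMaxX 1.1205 tMaxY 0.6212 | tΔX 3.8637 tΔY 1.0353
    t=0.6212 [y] (2,5)
    t=1.1205 [x] (3,5)
    t=1.6564 [y] (3,4)
    t=2.6917 [y] (3,3)
    t=3.7270 [y] (3,2)
    t=4.7623 [y] (3,1) — stop
  → r_2 = 4.7623
beam 3: φ=45°, α=15°
  cosα=0.9659 sinα=0.2588 | (2,6) | tMaxX 0.3002 tMaxY 1.5455 | tΔX 1.0353 tΔY 3.8637
    t=0.3002 [x] (3,6)
    t=1.3355 [x] (4,6)
    t=1.5455 [y] (4,7) — stop
  → r_3 = 1.5455
beam 4: φ=90°, α=60°
  cosα=0.5000 sinα=0.8660 | (2,6) | tMaxX 0.5800 tMaxY 0.4619 | tΔX 2.0000 tΔY 1.1547
    t=0.4619 [y] (2,7) — stop
  → r_4 = 0.4619

ranges = [3.4200, 4.7623, 1.5455, 0.4619]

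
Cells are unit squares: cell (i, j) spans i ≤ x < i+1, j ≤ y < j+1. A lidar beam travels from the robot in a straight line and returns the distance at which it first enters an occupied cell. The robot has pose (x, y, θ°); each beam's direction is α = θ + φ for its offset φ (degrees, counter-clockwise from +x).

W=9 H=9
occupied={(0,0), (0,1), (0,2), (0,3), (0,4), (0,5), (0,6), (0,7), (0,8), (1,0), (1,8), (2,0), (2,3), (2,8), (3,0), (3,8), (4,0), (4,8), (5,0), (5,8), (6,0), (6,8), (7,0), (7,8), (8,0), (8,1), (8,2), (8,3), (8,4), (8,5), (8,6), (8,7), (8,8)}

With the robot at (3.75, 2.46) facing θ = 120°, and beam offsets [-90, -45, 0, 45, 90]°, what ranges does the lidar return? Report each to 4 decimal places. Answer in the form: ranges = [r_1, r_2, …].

beam 1: φ=-90°, α=30°
  direction (0.8660, 0.5000); cell (3,2); t to first gridline: x 0.2887, y 1.0800 (then +1.1547 / +2.0000)
    (4,2) via x @ 0.2887
    (4,3) via y @ 1.0800
    (5,3) via x @ 1.4434
    (6,3) via x @ 2.5981
    (6,4) via y @ 3.0800
    (7,4) via x @ 3.7528
    (8,4) via x @ 4.9075  # hit
  → r_1 = 4.9075
beam 2: φ=-45°, α=75°
  direction (0.2588, 0.9659); cell (3,2); t to first gridline: x 0.9659, y 0.5590 (then +3.8637 / +1.0353)
    (3,3) via y @ 0.5590
    (4,3) via x @ 0.9659
    (4,4) via y @ 1.5943
    (4,5) via y @ 2.6296
    (4,6) via y @ 3.6649
    (4,7) via y @ 4.7002
    (5,7) via x @ 4.8296
    (5,8) via y @ 5.7354  # hit
  → r_2 = 5.7354
beam 3: φ=0°, α=120°
  direction (-0.5000, 0.8660); cell (3,2); t to first gridline: x 1.5000, y 0.6235 (then +2.0000 / +1.1547)
    (3,3) via y @ 0.6235
    (2,3) via x @ 1.5000  # hit
  → r_3 = 1.5000
beam 4: φ=45°, α=165°
  direction (-0.9659, 0.2588); cell (3,2); t to first gridline: x 0.7765, y 2.0864 (then +1.0353 / +3.8637)
    (2,2) via x @ 0.7765
    (1,2) via x @ 1.8117
    (1,3) via y @ 2.0864
    (0,3) via x @ 2.8470  # hit
  → r_4 = 2.8470
beam 5: φ=90°, α=210°
  direction (-0.8660, -0.5000); cell (3,2); t to first gridline: x 0.8660, y 0.9200 (then +1.1547 / +2.0000)
    (2,2) via x @ 0.8660
    (2,1) via y @ 0.9200
    (1,1) via x @ 2.0207
    (1,0) via y @ 2.9200  # hit
  → r_5 = 2.9200

ranges = [4.9075, 5.7354, 1.5000, 2.8470, 2.9200]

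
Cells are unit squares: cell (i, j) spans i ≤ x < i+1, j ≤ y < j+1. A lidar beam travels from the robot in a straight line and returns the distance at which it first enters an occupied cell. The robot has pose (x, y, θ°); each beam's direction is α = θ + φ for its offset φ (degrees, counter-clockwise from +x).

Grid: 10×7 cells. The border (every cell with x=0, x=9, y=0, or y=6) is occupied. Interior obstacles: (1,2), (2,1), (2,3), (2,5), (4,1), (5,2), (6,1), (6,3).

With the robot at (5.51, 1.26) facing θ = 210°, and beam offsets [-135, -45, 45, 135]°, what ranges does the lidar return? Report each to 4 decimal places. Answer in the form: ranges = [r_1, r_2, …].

beam 1: φ=-135°, α=75°
  d=(0.2588,0.9659)  start (5,1)  tX=1.8932 tY=0.7661  stride 1/|dx|=3.8637 1/|dy|=1.0353
    cross y-line → (5,2), t=0.7661 (wall)
  → r_1 = 0.7661
beam 2: φ=-45°, α=165°
  d=(-0.9659,0.2588)  start (5,1)  tX=0.5280 tY=2.8591  stride 1/|dx|=1.0353 1/|dy|=3.8637
    cross x-line → (4,1), t=0.5280 (wall)
  → r_2 = 0.5280
beam 3: φ=45°, α=255°
  d=(-0.2588,-0.9659)  start (5,1)  tX=1.9705 tY=0.2692  stride 1/|dx|=3.8637 1/|dy|=1.0353
    cross y-line → (5,0), t=0.2692 (wall)
  → r_3 = 0.2692
beam 4: φ=135°, α=345°
  d=(0.9659,-0.2588)  start (5,1)  tX=0.5073 tY=1.0046  stride 1/|dx|=1.0353 1/|dy|=3.8637
    cross x-line → (6,1), t=0.5073 (wall)
  → r_4 = 0.5073

ranges = [0.7661, 0.5280, 0.2692, 0.5073]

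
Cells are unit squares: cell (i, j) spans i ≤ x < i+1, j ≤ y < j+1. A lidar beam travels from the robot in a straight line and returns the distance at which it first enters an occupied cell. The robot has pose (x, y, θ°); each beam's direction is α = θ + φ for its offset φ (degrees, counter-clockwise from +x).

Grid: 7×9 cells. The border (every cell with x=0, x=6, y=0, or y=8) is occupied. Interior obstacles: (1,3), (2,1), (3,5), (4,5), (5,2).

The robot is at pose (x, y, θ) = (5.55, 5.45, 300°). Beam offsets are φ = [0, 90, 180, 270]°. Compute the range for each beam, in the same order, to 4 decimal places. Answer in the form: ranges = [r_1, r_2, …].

beam 1: φ=0°, α=300°
  direction (0.5000, -0.8660); cell (5,5); t to first gridline: x 0.9000, y 0.5196 (then +2.0000 / +1.1547)
    (5,4) via y @ 0.5196
    (6,4) via x @ 0.9000  # hit
  → r_1 = 0.9000
beam 2: φ=90°, α=30°
  direction (0.8660, 0.5000); cell (5,5); t to first gridline: x 0.5196, y 1.1000 (then +1.1547 / +2.0000)
    (6,5) via x @ 0.5196  # hit
  → r_2 = 0.5196
beam 3: φ=180°, α=120°
  direction (-0.5000, 0.8660); cell (5,5); t to first gridline: x 1.1000, y 0.6351 (then +2.0000 / +1.1547)
    (5,6) via y @ 0.6351
    (4,6) via x @ 1.1000
    (4,7) via y @ 1.7898
    (4,8) via y @ 2.9445  # hit
  → r_3 = 2.9445
beam 4: φ=270°, α=210°
  direction (-0.8660, -0.5000); cell (5,5); t to first gridline: x 0.6351, y 0.9000 (then +1.1547 / +2.0000)
    (4,5) via x @ 0.6351  # hit
  → r_4 = 0.6351

ranges = [0.9000, 0.5196, 2.9445, 0.6351]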